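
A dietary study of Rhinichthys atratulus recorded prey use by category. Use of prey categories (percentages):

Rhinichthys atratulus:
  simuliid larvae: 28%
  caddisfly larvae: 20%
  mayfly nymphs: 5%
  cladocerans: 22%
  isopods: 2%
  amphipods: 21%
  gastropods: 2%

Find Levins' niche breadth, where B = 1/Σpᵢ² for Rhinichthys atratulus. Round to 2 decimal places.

Convert percentages to proportions (divide by 100).
Σpᵢ² = 0.28² + 0.20² + 0.05² + 0.22² + 0.02² + 0.21² + 0.02² = 0.0784 + 0.0400 + 0.0025 + 0.0484 + 0.0004 + 0.0441 + 0.0004 = 0.2142
B = 1 / 0.2142 = 4.6685

4.67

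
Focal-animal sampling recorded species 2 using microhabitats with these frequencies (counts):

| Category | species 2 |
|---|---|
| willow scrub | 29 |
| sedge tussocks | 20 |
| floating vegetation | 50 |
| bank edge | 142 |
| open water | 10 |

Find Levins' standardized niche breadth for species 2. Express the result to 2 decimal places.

Proportions for species 2 (n=251): 29/251=0.1155, 20/251=0.0797, 50/251=0.1992, 142/251=0.5657, 10/251=0.0398
Σpᵢ² = 0.1155² + 0.0797² + 0.1992² + 0.5657² + 0.0398² = 0.013340 + 0.006352 + 0.039681 + 0.320016 + 0.001584 = 0.380973
B = 1 / 0.380973 = 2.6249
Bₛ = (B − 1)/(n − 1) = (2.6249 − 1)/(5 − 1) = 1.6249/4 = 0.4062

0.41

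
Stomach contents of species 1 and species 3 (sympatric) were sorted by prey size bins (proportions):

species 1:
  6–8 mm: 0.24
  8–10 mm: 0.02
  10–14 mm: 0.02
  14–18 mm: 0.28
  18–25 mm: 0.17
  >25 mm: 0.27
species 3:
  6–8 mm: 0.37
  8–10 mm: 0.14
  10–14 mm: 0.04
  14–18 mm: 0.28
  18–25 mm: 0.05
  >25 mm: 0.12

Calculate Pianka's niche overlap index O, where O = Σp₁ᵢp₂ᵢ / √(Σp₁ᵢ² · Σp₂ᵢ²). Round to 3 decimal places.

Σ p₁ᵢp₂ᵢ = 0.0888 + 0.0028 + 0.0008 + 0.0784 + 0.0085 + 0.0324 = 0.2117
Σp_1ᵢ² = 0.24² + 0.02² + 0.02² + 0.28² + 0.17² + 0.27² = 0.0576 + 0.0004 + 0.0004 + 0.0784 + 0.0289 + 0.0729 = 0.2386
Σp_2ᵢ² = 0.37² + 0.14² + 0.04² + 0.28² + 0.05² + 0.12² = 0.1369 + 0.0196 + 0.0016 + 0.0784 + 0.0025 + 0.0144 = 0.2534
O = 0.2117 / √(0.2386 × 0.2534) = 0.2117 / 0.245889 = 0.86096

0.861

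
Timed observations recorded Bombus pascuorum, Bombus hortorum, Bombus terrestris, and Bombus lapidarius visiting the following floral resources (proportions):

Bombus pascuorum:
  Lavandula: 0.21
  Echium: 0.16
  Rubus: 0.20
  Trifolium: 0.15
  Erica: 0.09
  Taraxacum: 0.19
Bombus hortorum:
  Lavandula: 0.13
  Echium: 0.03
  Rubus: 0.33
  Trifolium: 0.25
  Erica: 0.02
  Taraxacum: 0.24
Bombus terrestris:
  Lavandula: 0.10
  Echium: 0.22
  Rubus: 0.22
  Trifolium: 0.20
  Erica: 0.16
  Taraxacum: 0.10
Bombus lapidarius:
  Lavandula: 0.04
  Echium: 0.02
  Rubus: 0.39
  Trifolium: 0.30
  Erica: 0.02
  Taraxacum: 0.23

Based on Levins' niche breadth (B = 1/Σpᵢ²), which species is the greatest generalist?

Bombus pascuorum

Σp_pascᵢ² = 0.21² + 0.16² + 0.20² + 0.15² + 0.09² + 0.19² = 0.0441 + 0.0256 + 0.0400 + 0.0225 + 0.0081 + 0.0361 = 0.1764
B_pasc = 1 / 0.1764 = 5.6689
Σp_hortᵢ² = 0.13² + 0.03² + 0.33² + 0.25² + 0.02² + 0.24² = 0.0169 + 0.0009 + 0.1089 + 0.0625 + 0.0004 + 0.0576 = 0.2472
B_hort = 1 / 0.2472 = 4.0453
Σp_terrᵢ² = 0.10² + 0.22² + 0.22² + 0.20² + 0.16² + 0.10² = 0.0100 + 0.0484 + 0.0484 + 0.0400 + 0.0256 + 0.0100 = 0.1824
B_terr = 1 / 0.1824 = 5.4825
Σp_lapiᵢ² = 0.04² + 0.02² + 0.39² + 0.30² + 0.02² + 0.23² = 0.0016 + 0.0004 + 0.1521 + 0.0900 + 0.0004 + 0.0529 = 0.2974
B_lapi = 1 / 0.2974 = 3.3625
Highest B → broadest niche (most generalist): Bombus pascuorum (B = 5.67).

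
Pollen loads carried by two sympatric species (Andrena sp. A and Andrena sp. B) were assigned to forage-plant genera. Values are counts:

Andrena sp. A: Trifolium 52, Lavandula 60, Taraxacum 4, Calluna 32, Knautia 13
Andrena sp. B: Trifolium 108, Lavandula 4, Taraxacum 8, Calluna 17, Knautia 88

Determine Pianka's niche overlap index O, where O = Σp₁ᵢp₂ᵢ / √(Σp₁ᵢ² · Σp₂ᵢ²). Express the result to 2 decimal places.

Proportions for Andrena sp. A (n=161): 52/161=0.3230, 60/161=0.3727, 4/161=0.0248, 32/161=0.1988, 13/161=0.0807
Proportions for Andrena sp. B (n=225): 108/225=0.4800, 4/225=0.0178, 8/225=0.0356, 17/225=0.0756, 88/225=0.3911
Σ p₁ᵢp₂ᵢ = 0.155040 + 0.006634 + 0.000883 + 0.015029 + 0.031562 = 0.209148
Σp_1ᵢ² = 0.3230² + 0.3727² + 0.0248² + 0.1988² + 0.0807² = 0.104329 + 0.138905 + 0.000615 + 0.039521 + 0.006512 = 0.289882
Σp_2ᵢ² = 0.4800² + 0.0178² + 0.0356² + 0.0756² + 0.3911² = 0.230400 + 0.000317 + 0.001267 + 0.005715 + 0.152959 = 0.390658
O = 0.209148 / √(0.289882 × 0.390658) = 0.209148 / 0.3365185 = 0.6215

0.62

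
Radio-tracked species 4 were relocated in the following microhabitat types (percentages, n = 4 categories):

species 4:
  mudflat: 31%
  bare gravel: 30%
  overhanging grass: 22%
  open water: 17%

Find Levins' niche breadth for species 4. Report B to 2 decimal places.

3.80

Convert percentages to proportions (divide by 100).
Σpᵢ² = 0.31² + 0.30² + 0.22² + 0.17² = 0.0961 + 0.0900 + 0.0484 + 0.0289 = 0.2634
B = 1 / 0.2634 = 3.7965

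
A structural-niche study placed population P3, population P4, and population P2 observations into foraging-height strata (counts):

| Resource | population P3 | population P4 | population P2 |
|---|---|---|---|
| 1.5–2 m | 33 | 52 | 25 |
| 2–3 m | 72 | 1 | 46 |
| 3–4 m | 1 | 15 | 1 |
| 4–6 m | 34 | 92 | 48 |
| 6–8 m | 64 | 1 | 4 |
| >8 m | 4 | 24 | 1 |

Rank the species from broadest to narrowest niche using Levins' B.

Proportions for population P3 (n=208): 33/208=0.1587, 72/208=0.3462, 1/208=0.0048, 34/208=0.1635, 64/208=0.3077, 4/208=0.0192
Proportions for population P4 (n=185): 52/185=0.2811, 1/185=0.0054, 15/185=0.0811, 92/185=0.4973, 1/185=0.0054, 24/185=0.1297
Proportions for population P2 (n=125): 25/125=0.2000, 46/125=0.3680, 1/125=0.0080, 48/125=0.3840, 4/125=0.0320, 1/125=0.0080
Σp_P3ᵢ² = 0.1587² + 0.3462² + 0.0048² + 0.1635² + 0.3077² + 0.0192² = 0.025186 + 0.119854 + 0.000023 + 0.026732 + 0.094679 + 0.000369 = 0.266843
B_P3 = 1 / 0.266843 = 3.7475
Σp_P4ᵢ² = 0.2811² + 0.0054² + 0.0811² + 0.4973² + 0.0054² + 0.1297² = 0.079017 + 0.000029 + 0.006577 + 0.247307 + 0.000029 + 0.016822 = 0.349781
B_P4 = 1 / 0.349781 = 2.8589
Σp_P2ᵢ² = 0.2000² + 0.3680² + 0.0080² + 0.3840² + 0.0320² + 0.0080² = 0.040000 + 0.135424 + 0.000064 + 0.147456 + 0.001024 + 0.000064 = 0.324032
B_P2 = 1 / 0.324032 = 3.0861
Ranking by B (broadest → narrowest): population P3 (3.75) > population P2 (3.09) > population P4 (2.86)

population P3 > population P2 > population P4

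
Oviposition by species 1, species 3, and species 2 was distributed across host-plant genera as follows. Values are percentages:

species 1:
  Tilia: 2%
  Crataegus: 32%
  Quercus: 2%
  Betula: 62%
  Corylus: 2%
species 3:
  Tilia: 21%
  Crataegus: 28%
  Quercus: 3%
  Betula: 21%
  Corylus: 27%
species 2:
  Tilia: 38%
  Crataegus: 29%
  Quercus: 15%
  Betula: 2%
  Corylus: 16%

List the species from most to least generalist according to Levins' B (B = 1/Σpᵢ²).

Convert percentages to proportions (divide by 100).
Σp_1ᵢ² = 0.02² + 0.32² + 0.02² + 0.62² + 0.02² = 0.0004 + 0.1024 + 0.0004 + 0.3844 + 0.0004 = 0.4880
B_1 = 1 / 0.4880 = 2.0492
Σp_3ᵢ² = 0.21² + 0.28² + 0.03² + 0.21² + 0.27² = 0.0441 + 0.0784 + 0.0009 + 0.0441 + 0.0729 = 0.2404
B_3 = 1 / 0.2404 = 4.1597
Σp_2ᵢ² = 0.38² + 0.29² + 0.15² + 0.02² + 0.16² = 0.1444 + 0.0841 + 0.0225 + 0.0004 + 0.0256 = 0.2770
B_2 = 1 / 0.2770 = 3.6101
Ranking by B (broadest → narrowest): species 3 (4.16) > species 2 (3.61) > species 1 (2.05)

species 3 > species 2 > species 1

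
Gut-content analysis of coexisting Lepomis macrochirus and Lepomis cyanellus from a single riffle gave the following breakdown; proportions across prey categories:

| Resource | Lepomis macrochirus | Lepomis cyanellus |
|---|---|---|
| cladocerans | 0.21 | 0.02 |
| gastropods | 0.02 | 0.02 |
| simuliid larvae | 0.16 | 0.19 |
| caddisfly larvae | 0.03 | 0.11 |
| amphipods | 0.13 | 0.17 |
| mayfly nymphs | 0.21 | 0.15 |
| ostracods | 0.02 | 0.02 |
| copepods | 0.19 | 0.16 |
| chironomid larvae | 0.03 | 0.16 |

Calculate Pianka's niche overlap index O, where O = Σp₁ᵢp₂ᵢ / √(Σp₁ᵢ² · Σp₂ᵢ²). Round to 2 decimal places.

0.79

Σ p₁ᵢp₂ᵢ = 0.0042 + 0.0004 + 0.0304 + 0.0033 + 0.0221 + 0.0315 + 0.0004 + 0.0304 + 0.0048 = 0.1275
Σp_1ᵢ² = 0.21² + 0.02² + 0.16² + 0.03² + 0.13² + 0.21² + 0.02² + 0.19² + 0.03² = 0.0441 + 0.0004 + 0.0256 + 0.0009 + 0.0169 + 0.0441 + 0.0004 + 0.0361 + 0.0009 = 0.1694
Σp_2ᵢ² = 0.02² + 0.02² + 0.19² + 0.11² + 0.17² + 0.15² + 0.02² + 0.16² + 0.16² = 0.0004 + 0.0004 + 0.0361 + 0.0121 + 0.0289 + 0.0225 + 0.0004 + 0.0256 + 0.0256 = 0.1520
O = 0.1275 / √(0.1694 × 0.1520) = 0.1275 / 0.16046 = 0.7946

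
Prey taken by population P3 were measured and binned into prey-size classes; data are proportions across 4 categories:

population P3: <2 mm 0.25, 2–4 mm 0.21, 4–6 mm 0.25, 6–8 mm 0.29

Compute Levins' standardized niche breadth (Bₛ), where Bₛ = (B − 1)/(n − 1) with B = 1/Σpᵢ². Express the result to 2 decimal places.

0.98

Σpᵢ² = 0.25² + 0.21² + 0.25² + 0.29² = 0.0625 + 0.0441 + 0.0625 + 0.0841 = 0.2532
B = 1 / 0.2532 = 3.9494
Bₛ = (B − 1)/(n − 1) = (3.9494 − 1)/(4 − 1) = 2.9494/3 = 0.9831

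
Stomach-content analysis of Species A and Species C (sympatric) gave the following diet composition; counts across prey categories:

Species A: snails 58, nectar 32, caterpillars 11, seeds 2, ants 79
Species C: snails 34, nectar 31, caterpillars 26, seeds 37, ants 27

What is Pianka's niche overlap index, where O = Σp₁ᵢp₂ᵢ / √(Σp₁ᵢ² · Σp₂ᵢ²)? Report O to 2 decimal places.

Proportions for Species A (n=182): 58/182=0.3187, 32/182=0.1758, 11/182=0.0604, 2/182=0.0110, 79/182=0.4341
Proportions for Species C (n=155): 34/155=0.2194, 31/155=0.2000, 26/155=0.1677, 37/155=0.2387, 27/155=0.1742
Σ p₁ᵢp₂ᵢ = 0.069923 + 0.035160 + 0.010129 + 0.002626 + 0.075620 = 0.193458
Σp_1ᵢ² = 0.3187² + 0.1758² + 0.0604² + 0.0110² + 0.4341² = 0.101570 + 0.030906 + 0.003648 + 0.000121 + 0.188443 = 0.324688
Σp_2ᵢ² = 0.2194² + 0.2000² + 0.1677² + 0.2387² + 0.1742² = 0.048136 + 0.040000 + 0.028123 + 0.056978 + 0.030346 = 0.203583
O = 0.193458 / √(0.324688 × 0.203583) = 0.193458 / 0.2571011 = 0.7525

0.75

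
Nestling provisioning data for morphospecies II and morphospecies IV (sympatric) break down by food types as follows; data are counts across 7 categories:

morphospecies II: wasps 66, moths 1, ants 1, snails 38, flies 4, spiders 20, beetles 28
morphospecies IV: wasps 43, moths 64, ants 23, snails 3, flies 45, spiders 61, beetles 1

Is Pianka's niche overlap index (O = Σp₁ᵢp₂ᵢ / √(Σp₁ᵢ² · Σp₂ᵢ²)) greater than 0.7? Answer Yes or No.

No

Proportions for morphospecies II (n=158): 66/158=0.4177, 1/158=0.0063, 1/158=0.0063, 38/158=0.2405, 4/158=0.0253, 20/158=0.1266, 28/158=0.1772
Proportions for morphospecies IV (n=240): 43/240=0.1792, 64/240=0.2667, 23/240=0.0958, 3/240=0.0125, 45/240=0.1875, 61/240=0.2542, 1/240=0.0042
Σ p₁ᵢp₂ᵢ = 0.074852 + 0.001680 + 0.000604 + 0.003006 + 0.004744 + 0.032182 + 0.000744 = 0.117812
Σp_1ᵢ² = 0.4177² + 0.0063² + 0.0063² + 0.2405² + 0.0253² + 0.1266² + 0.1772² = 0.174473 + 0.000040 + 0.000040 + 0.057840 + 0.000640 + 0.016028 + 0.031400 = 0.280461
Σp_2ᵢ² = 0.1792² + 0.2667² + 0.0958² + 0.0125² + 0.1875² + 0.2542² + 0.0042² = 0.032113 + 0.071129 + 0.009178 + 0.000156 + 0.035156 + 0.064618 + 0.000018 = 0.212368
O = 0.117812 / √(0.280461 × 0.212368) = 0.117812 / 0.2440511 = 0.4827
O = 0.4827 < 0.7 → No.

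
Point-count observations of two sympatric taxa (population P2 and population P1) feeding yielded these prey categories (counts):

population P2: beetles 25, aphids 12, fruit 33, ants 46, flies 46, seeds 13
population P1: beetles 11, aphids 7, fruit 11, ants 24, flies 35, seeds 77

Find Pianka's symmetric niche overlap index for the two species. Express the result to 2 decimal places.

Proportions for population P2 (n=175): 25/175=0.1429, 12/175=0.0686, 33/175=0.1886, 46/175=0.2629, 46/175=0.2629, 13/175=0.0743
Proportions for population P1 (n=165): 11/165=0.0667, 7/165=0.0424, 11/165=0.0667, 24/165=0.1455, 35/165=0.2121, 77/165=0.4667
Σ p₁ᵢp₂ᵢ = 0.009531 + 0.002909 + 0.012580 + 0.038252 + 0.055761 + 0.034676 = 0.153709
Σp_1ᵢ² = 0.1429² + 0.0686² + 0.1886² + 0.2629² + 0.2629² + 0.0743² = 0.020420 + 0.004706 + 0.035570 + 0.069116 + 0.069116 + 0.005520 = 0.204448
Σp_2ᵢ² = 0.0667² + 0.0424² + 0.0667² + 0.1455² + 0.2121² + 0.4667² = 0.004449 + 0.001798 + 0.004449 + 0.021170 + 0.044986 + 0.217809 = 0.294661
O = 0.153709 / √(0.204448 × 0.294661) = 0.153709 / 0.2454442 = 0.6262

0.63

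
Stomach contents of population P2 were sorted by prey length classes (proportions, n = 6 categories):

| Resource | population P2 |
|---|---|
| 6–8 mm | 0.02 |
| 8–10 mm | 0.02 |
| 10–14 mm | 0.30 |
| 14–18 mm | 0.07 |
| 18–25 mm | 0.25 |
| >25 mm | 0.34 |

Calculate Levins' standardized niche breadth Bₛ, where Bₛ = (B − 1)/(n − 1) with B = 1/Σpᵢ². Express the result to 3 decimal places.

Σpᵢ² = 0.02² + 0.02² + 0.30² + 0.07² + 0.25² + 0.34² = 0.0004 + 0.0004 + 0.0900 + 0.0049 + 0.0625 + 0.1156 = 0.2738
B = 1 / 0.2738 = 3.65230
Bₛ = (B − 1)/(n − 1) = (3.65230 − 1)/(6 − 1) = 2.65230/5 = 0.53046

0.530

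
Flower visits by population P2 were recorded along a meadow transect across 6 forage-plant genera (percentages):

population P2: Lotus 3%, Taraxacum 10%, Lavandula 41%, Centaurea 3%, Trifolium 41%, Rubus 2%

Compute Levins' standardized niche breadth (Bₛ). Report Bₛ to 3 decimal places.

0.374

Convert percentages to proportions (divide by 100).
Σpᵢ² = 0.03² + 0.10² + 0.41² + 0.03² + 0.41² + 0.02² = 0.0009 + 0.0100 + 0.1681 + 0.0009 + 0.1681 + 0.0004 = 0.3484
B = 1 / 0.3484 = 2.87026
Bₛ = (B − 1)/(n − 1) = (2.87026 − 1)/(6 − 1) = 1.87026/5 = 0.37405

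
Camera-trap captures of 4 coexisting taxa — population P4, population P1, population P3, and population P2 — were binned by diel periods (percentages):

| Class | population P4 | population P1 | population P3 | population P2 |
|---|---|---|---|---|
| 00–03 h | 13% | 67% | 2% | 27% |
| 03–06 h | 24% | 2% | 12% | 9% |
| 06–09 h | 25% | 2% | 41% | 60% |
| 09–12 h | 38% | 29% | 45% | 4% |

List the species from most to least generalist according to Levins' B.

population P4 > population P3 > population P2 > population P1

Convert percentages to proportions (divide by 100).
Σp_P4ᵢ² = 0.13² + 0.24² + 0.25² + 0.38² = 0.0169 + 0.0576 + 0.0625 + 0.1444 = 0.2814
B_P4 = 1 / 0.2814 = 3.5537
Σp_P1ᵢ² = 0.67² + 0.02² + 0.02² + 0.29² = 0.4489 + 0.0004 + 0.0004 + 0.0841 = 0.5338
B_P1 = 1 / 0.5338 = 1.8734
Σp_P3ᵢ² = 0.02² + 0.12² + 0.41² + 0.45² = 0.0004 + 0.0144 + 0.1681 + 0.2025 = 0.3854
B_P3 = 1 / 0.3854 = 2.5947
Σp_P2ᵢ² = 0.27² + 0.09² + 0.60² + 0.04² = 0.0729 + 0.0081 + 0.3600 + 0.0016 = 0.4426
B_P2 = 1 / 0.4426 = 2.2594
Ranking by B (broadest → narrowest): population P4 (3.55) > population P3 (2.59) > population P2 (2.26) > population P1 (1.87)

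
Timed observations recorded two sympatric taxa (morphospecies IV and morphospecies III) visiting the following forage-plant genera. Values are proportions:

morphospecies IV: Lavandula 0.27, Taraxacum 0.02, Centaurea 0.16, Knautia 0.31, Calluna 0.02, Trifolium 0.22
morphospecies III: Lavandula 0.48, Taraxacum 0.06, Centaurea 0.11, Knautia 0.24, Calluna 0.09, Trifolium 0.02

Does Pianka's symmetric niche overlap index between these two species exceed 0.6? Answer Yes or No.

Yes

Σ p₁ᵢp₂ᵢ = 0.1296 + 0.0012 + 0.0176 + 0.0744 + 0.0018 + 0.0044 = 0.2290
Σp_1ᵢ² = 0.27² + 0.02² + 0.16² + 0.31² + 0.02² + 0.22² = 0.0729 + 0.0004 + 0.0256 + 0.0961 + 0.0004 + 0.0484 = 0.2438
Σp_2ᵢ² = 0.48² + 0.06² + 0.11² + 0.24² + 0.09² + 0.02² = 0.2304 + 0.0036 + 0.0121 + 0.0576 + 0.0081 + 0.0004 = 0.3122
O = 0.2290 / √(0.2438 × 0.3122) = 0.2290 / 0.27589 = 0.8300
O = 0.8300 > 0.6 → Yes.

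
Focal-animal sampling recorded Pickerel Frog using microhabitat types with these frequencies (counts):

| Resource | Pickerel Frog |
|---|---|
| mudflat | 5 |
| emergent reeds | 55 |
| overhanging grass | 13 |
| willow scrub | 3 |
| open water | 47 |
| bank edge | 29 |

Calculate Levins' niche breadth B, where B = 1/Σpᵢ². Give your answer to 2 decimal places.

3.68

Proportions for Pickerel Frog (n=152): 5/152=0.0329, 55/152=0.3618, 13/152=0.0855, 3/152=0.0197, 47/152=0.3092, 29/152=0.1908
Σpᵢ² = 0.0329² + 0.3618² + 0.0855² + 0.0197² + 0.3092² + 0.1908² = 0.001082 + 0.130899 + 0.007310 + 0.000388 + 0.095605 + 0.036405 = 0.271689
B = 1 / 0.271689 = 3.6807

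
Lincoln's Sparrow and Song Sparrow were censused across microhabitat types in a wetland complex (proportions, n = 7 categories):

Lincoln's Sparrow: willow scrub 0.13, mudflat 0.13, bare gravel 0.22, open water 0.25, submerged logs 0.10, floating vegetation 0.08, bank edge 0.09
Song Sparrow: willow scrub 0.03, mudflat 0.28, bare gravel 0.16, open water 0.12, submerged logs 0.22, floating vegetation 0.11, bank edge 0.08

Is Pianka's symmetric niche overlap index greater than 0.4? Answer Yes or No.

Σ p₁ᵢp₂ᵢ = 0.0039 + 0.0364 + 0.0352 + 0.0300 + 0.0220 + 0.0088 + 0.0072 = 0.1435
Σp_1ᵢ² = 0.13² + 0.13² + 0.22² + 0.25² + 0.10² + 0.08² + 0.09² = 0.0169 + 0.0169 + 0.0484 + 0.0625 + 0.0100 + 0.0064 + 0.0081 = 0.1692
Σp_2ᵢ² = 0.03² + 0.28² + 0.16² + 0.12² + 0.22² + 0.11² + 0.08² = 0.0009 + 0.0784 + 0.0256 + 0.0144 + 0.0484 + 0.0121 + 0.0064 = 0.1862
O = 0.1435 / √(0.1692 × 0.1862) = 0.1435 / 0.17750 = 0.8085
O = 0.8085 > 0.4 → Yes.

Yes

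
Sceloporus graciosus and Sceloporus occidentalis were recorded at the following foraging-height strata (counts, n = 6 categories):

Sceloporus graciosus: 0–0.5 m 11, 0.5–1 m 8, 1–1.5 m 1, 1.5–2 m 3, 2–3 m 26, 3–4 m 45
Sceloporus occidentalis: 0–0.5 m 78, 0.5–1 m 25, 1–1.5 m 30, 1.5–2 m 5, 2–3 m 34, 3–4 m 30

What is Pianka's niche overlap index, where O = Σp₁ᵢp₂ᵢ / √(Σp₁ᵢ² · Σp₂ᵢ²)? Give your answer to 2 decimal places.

0.63

Proportions for Sceloporus graciosus (n=94): 11/94=0.1170, 8/94=0.0851, 1/94=0.0106, 3/94=0.0319, 26/94=0.2766, 45/94=0.4787
Proportions for Sceloporus occidentalis (n=202): 78/202=0.3861, 25/202=0.1238, 30/202=0.1485, 5/202=0.0248, 34/202=0.1683, 30/202=0.1485
Σ p₁ᵢp₂ᵢ = 0.045174 + 0.010535 + 0.001574 + 0.000791 + 0.046552 + 0.071087 = 0.175713
Σp_1ᵢ² = 0.1170² + 0.0851² + 0.0106² + 0.0319² + 0.2766² + 0.4787² = 0.013689 + 0.007242 + 0.000112 + 0.001018 + 0.076508 + 0.229154 = 0.327723
Σp_2ᵢ² = 0.3861² + 0.1238² + 0.1485² + 0.0248² + 0.1683² + 0.1485² = 0.149073 + 0.015326 + 0.022052 + 0.000615 + 0.028325 + 0.022052 = 0.237443
O = 0.175713 / √(0.327723 × 0.237443) = 0.175713 / 0.2789544 = 0.6299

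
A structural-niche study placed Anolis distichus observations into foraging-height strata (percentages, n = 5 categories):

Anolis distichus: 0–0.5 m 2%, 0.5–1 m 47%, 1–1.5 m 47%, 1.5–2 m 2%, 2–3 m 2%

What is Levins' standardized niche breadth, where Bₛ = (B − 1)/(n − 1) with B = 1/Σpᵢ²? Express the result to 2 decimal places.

Convert percentages to proportions (divide by 100).
Σpᵢ² = 0.02² + 0.47² + 0.47² + 0.02² + 0.02² = 0.0004 + 0.2209 + 0.2209 + 0.0004 + 0.0004 = 0.4430
B = 1 / 0.4430 = 2.2573
Bₛ = (B − 1)/(n − 1) = (2.2573 − 1)/(5 − 1) = 1.2573/4 = 0.3143

0.31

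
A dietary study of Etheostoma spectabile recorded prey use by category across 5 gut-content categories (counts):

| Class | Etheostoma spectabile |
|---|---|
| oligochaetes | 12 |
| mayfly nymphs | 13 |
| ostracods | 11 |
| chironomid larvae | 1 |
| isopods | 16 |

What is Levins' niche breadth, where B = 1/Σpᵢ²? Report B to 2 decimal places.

Proportions for Etheostoma spectabile (n=53): 12/53=0.2264, 13/53=0.2453, 11/53=0.2075, 1/53=0.0189, 16/53=0.3019
Σpᵢ² = 0.2264² + 0.2453² + 0.2075² + 0.0189² + 0.3019² = 0.051257 + 0.060172 + 0.043056 + 0.000357 + 0.091144 = 0.245986
B = 1 / 0.245986 = 4.0653

4.07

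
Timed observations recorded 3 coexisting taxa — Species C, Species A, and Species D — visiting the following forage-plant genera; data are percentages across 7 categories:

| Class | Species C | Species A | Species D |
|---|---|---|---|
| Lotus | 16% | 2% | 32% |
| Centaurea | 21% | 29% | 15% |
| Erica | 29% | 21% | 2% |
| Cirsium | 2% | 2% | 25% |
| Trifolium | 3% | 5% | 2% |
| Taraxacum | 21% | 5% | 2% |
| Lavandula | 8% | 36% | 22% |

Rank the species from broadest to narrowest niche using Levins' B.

Convert percentages to proportions (divide by 100).
Σp_Cᵢ² = 0.16² + 0.21² + 0.29² + 0.02² + 0.03² + 0.21² + 0.08² = 0.0256 + 0.0441 + 0.0841 + 0.0004 + 0.0009 + 0.0441 + 0.0064 = 0.2056
B_C = 1 / 0.2056 = 4.8638
Σp_Aᵢ² = 0.02² + 0.29² + 0.21² + 0.02² + 0.05² + 0.05² + 0.36² = 0.0004 + 0.0841 + 0.0441 + 0.0004 + 0.0025 + 0.0025 + 0.1296 = 0.2636
B_A = 1 / 0.2636 = 3.7936
Σp_Dᵢ² = 0.32² + 0.15² + 0.02² + 0.25² + 0.02² + 0.02² + 0.22² = 0.1024 + 0.0225 + 0.0004 + 0.0625 + 0.0004 + 0.0004 + 0.0484 = 0.2370
B_D = 1 / 0.2370 = 4.2194
Ranking by B (broadest → narrowest): Species C (4.86) > Species D (4.22) > Species A (3.79)

Species C > Species D > Species A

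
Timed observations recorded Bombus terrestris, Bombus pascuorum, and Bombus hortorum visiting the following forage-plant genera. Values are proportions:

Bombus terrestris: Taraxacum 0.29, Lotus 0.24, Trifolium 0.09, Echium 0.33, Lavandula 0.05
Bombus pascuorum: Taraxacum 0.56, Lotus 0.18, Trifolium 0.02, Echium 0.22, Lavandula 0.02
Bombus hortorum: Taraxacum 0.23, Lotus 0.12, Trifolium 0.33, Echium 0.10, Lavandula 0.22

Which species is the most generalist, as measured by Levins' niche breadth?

Bombus hortorum

Σp_terrᵢ² = 0.29² + 0.24² + 0.09² + 0.33² + 0.05² = 0.0841 + 0.0576 + 0.0081 + 0.1089 + 0.0025 = 0.2612
B_terr = 1 / 0.2612 = 3.8285
Σp_pascᵢ² = 0.56² + 0.18² + 0.02² + 0.22² + 0.02² = 0.3136 + 0.0324 + 0.0004 + 0.0484 + 0.0004 = 0.3952
B_pasc = 1 / 0.3952 = 2.5304
Σp_hortᵢ² = 0.23² + 0.12² + 0.33² + 0.10² + 0.22² = 0.0529 + 0.0144 + 0.1089 + 0.0100 + 0.0484 = 0.2346
B_hort = 1 / 0.2346 = 4.2626
Highest B → broadest niche (most generalist): Bombus hortorum (B = 4.26).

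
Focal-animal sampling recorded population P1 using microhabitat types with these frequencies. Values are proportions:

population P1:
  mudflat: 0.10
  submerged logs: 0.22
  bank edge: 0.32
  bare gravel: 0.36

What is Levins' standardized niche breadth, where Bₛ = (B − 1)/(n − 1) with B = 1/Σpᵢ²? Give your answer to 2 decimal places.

Σpᵢ² = 0.10² + 0.22² + 0.32² + 0.36² = 0.0100 + 0.0484 + 0.1024 + 0.1296 = 0.2904
B = 1 / 0.2904 = 3.4435
Bₛ = (B − 1)/(n − 1) = (3.4435 − 1)/(4 − 1) = 2.4435/3 = 0.8145

0.81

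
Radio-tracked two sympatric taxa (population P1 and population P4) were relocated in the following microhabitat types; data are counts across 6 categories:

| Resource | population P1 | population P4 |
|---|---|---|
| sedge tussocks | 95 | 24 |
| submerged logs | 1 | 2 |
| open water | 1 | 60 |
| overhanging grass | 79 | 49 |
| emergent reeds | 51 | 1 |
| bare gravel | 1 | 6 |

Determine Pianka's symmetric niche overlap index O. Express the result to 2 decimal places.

0.58

Proportions for population P1 (n=228): 95/228=0.4167, 1/228=0.0044, 1/228=0.0044, 79/228=0.3465, 51/228=0.2237, 1/228=0.0044
Proportions for population P4 (n=142): 24/142=0.1690, 2/142=0.0141, 60/142=0.4225, 49/142=0.3451, 1/142=0.0070, 6/142=0.0423
Σ p₁ᵢp₂ᵢ = 0.070422 + 0.000062 + 0.001859 + 0.119577 + 0.001566 + 0.000186 = 0.193672
Σp_1ᵢ² = 0.4167² + 0.0044² + 0.0044² + 0.3465² + 0.2237² + 0.0044² = 0.173639 + 0.000019 + 0.000019 + 0.120062 + 0.050042 + 0.000019 = 0.343800
Σp_2ᵢ² = 0.1690² + 0.0141² + 0.4225² + 0.3451² + 0.0070² + 0.0423² = 0.028561 + 0.000199 + 0.178506 + 0.119094 + 0.000049 + 0.001789 = 0.328198
O = 0.193672 / √(0.343800 × 0.328198) = 0.193672 / 0.3359084 = 0.5766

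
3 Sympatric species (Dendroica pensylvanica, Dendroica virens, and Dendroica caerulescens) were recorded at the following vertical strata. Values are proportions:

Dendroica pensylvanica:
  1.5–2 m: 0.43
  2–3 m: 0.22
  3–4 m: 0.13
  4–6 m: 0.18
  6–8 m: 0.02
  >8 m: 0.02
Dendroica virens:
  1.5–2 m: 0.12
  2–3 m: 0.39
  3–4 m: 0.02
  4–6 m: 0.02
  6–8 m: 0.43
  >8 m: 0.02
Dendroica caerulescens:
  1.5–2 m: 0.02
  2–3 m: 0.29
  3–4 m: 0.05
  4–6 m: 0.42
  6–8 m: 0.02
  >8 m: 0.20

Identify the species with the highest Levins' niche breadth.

Σp_pensᵢ² = 0.43² + 0.22² + 0.13² + 0.18² + 0.02² + 0.02² = 0.1849 + 0.0484 + 0.0169 + 0.0324 + 0.0004 + 0.0004 = 0.2834
B_pens = 1 / 0.2834 = 3.5286
Σp_vireᵢ² = 0.12² + 0.39² + 0.02² + 0.02² + 0.43² + 0.02² = 0.0144 + 0.1521 + 0.0004 + 0.0004 + 0.1849 + 0.0004 = 0.3526
B_vire = 1 / 0.3526 = 2.8361
Σp_caerᵢ² = 0.02² + 0.29² + 0.05² + 0.42² + 0.02² + 0.20² = 0.0004 + 0.0841 + 0.0025 + 0.1764 + 0.0004 + 0.0400 = 0.3038
B_caer = 1 / 0.3038 = 3.2916
Highest B → broadest niche (most generalist): Dendroica pensylvanica (B = 3.53).

Dendroica pensylvanica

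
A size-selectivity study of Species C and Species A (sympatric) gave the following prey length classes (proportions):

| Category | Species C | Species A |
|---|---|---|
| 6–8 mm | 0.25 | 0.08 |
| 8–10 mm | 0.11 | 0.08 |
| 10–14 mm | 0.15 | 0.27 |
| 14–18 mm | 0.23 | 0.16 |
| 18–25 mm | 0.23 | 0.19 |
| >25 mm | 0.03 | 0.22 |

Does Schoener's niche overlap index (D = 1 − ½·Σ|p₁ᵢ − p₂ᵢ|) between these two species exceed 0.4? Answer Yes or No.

Yes

Σ|p₁ᵢ − p₂ᵢ| = 0.17 + 0.03 + 0.12 + 0.07 + 0.04 + 0.19 = 0.62
D = 1 − ½ × 0.62 = 1 − 0.310 = 0.6900
D = 0.6900 > 0.4 → Yes.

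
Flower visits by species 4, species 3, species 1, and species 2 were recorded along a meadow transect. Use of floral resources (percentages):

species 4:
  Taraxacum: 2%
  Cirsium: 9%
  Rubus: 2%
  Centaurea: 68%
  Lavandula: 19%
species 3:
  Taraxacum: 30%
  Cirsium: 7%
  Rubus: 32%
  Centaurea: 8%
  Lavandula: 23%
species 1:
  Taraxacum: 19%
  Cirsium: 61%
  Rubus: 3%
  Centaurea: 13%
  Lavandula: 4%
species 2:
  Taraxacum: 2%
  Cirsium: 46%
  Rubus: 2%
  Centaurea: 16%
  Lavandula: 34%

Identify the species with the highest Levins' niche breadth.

Convert percentages to proportions (divide by 100).
Σp_4ᵢ² = 0.02² + 0.09² + 0.02² + 0.68² + 0.19² = 0.0004 + 0.0081 + 0.0004 + 0.4624 + 0.0361 = 0.5074
B_4 = 1 / 0.5074 = 1.9708
Σp_3ᵢ² = 0.30² + 0.07² + 0.32² + 0.08² + 0.23² = 0.0900 + 0.0049 + 0.1024 + 0.0064 + 0.0529 = 0.2566
B_3 = 1 / 0.2566 = 3.8971
Σp_1ᵢ² = 0.19² + 0.61² + 0.03² + 0.13² + 0.04² = 0.0361 + 0.3721 + 0.0009 + 0.0169 + 0.0016 = 0.4276
B_1 = 1 / 0.4276 = 2.3386
Σp_2ᵢ² = 0.02² + 0.46² + 0.02² + 0.16² + 0.34² = 0.0004 + 0.2116 + 0.0004 + 0.0256 + 0.1156 = 0.3536
B_2 = 1 / 0.3536 = 2.8281
Highest B → broadest niche (most generalist): species 3 (B = 3.90).

species 3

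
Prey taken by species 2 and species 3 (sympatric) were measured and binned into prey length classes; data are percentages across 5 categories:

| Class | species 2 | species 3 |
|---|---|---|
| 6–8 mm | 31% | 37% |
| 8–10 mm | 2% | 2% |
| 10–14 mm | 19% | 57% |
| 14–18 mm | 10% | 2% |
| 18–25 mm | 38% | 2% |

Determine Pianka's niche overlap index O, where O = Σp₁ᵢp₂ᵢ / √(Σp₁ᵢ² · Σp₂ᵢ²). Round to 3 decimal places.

0.639

Convert percentages to proportions (divide by 100).
Σ p₁ᵢp₂ᵢ = 0.1147 + 0.0004 + 0.1083 + 0.0020 + 0.0076 = 0.2330
Σp_1ᵢ² = 0.31² + 0.02² + 0.19² + 0.10² + 0.38² = 0.0961 + 0.0004 + 0.0361 + 0.0100 + 0.1444 = 0.2870
Σp_2ᵢ² = 0.37² + 0.02² + 0.57² + 0.02² + 0.02² = 0.1369 + 0.0004 + 0.3249 + 0.0004 + 0.0004 = 0.4630
O = 0.2330 / √(0.2870 × 0.4630) = 0.2330 / 0.364528 = 0.63918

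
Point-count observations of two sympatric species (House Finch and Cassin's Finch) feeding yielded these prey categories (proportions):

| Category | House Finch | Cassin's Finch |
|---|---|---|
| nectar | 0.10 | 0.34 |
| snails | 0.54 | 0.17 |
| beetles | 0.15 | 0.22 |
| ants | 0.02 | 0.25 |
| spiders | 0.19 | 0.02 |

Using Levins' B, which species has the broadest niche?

Σp_Housᵢ² = 0.10² + 0.54² + 0.15² + 0.02² + 0.19² = 0.0100 + 0.2916 + 0.0225 + 0.0004 + 0.0361 = 0.3606
B_Hous = 1 / 0.3606 = 2.7732
Σp_Cassᵢ² = 0.34² + 0.17² + 0.22² + 0.25² + 0.02² = 0.1156 + 0.0289 + 0.0484 + 0.0625 + 0.0004 = 0.2558
B_Cass = 1 / 0.2558 = 3.9093
Highest B → broadest niche (most generalist): Cassin's Finch (B = 3.91).

Cassin's Finch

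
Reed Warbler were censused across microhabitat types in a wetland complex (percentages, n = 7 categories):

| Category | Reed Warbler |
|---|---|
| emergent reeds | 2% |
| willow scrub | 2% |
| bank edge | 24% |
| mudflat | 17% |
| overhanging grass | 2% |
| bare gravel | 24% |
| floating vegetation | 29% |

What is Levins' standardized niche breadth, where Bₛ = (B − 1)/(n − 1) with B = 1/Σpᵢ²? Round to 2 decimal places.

Convert percentages to proportions (divide by 100).
Σpᵢ² = 0.02² + 0.02² + 0.24² + 0.17² + 0.02² + 0.24² + 0.29² = 0.0004 + 0.0004 + 0.0576 + 0.0289 + 0.0004 + 0.0576 + 0.0841 = 0.2294
B = 1 / 0.2294 = 4.3592
Bₛ = (B − 1)/(n − 1) = (4.3592 − 1)/(7 − 1) = 3.3592/6 = 0.5599

0.56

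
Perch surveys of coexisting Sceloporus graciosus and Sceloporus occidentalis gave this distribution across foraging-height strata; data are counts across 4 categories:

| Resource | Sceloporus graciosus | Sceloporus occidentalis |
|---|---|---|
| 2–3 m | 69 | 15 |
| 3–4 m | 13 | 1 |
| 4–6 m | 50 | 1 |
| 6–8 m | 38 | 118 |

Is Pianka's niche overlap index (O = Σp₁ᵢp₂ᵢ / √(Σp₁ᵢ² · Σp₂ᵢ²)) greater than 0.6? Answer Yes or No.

Proportions for Sceloporus graciosus (n=170): 69/170=0.4059, 13/170=0.0765, 50/170=0.2941, 38/170=0.2235
Proportions for Sceloporus occidentalis (n=135): 15/135=0.1111, 1/135=0.0074, 1/135=0.0074, 118/135=0.8741
Σ p₁ᵢp₂ᵢ = 0.045095 + 0.000566 + 0.002176 + 0.195361 = 0.243198
Σp_1ᵢ² = 0.4059² + 0.0765² + 0.2941² + 0.2235² = 0.164755 + 0.005852 + 0.086495 + 0.049952 = 0.307054
Σp_2ᵢ² = 0.1111² + 0.0074² + 0.0074² + 0.8741² = 0.012343 + 0.000055 + 0.000055 + 0.764051 = 0.776504
O = 0.243198 / √(0.307054 × 0.776504) = 0.243198 / 0.4882916 = 0.4981
O = 0.4981 < 0.6 → No.

No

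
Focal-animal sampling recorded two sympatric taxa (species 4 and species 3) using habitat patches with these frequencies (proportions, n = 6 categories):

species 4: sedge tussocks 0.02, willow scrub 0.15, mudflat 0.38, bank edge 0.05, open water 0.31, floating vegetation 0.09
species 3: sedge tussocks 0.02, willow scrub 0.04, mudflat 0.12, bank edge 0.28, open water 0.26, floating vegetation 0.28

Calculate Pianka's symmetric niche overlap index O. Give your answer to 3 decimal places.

Σ p₁ᵢp₂ᵢ = 0.0004 + 0.0060 + 0.0456 + 0.0140 + 0.0806 + 0.0252 = 0.1718
Σp_1ᵢ² = 0.02² + 0.15² + 0.38² + 0.05² + 0.31² + 0.09² = 0.0004 + 0.0225 + 0.1444 + 0.0025 + 0.0961 + 0.0081 = 0.2740
Σp_2ᵢ² = 0.02² + 0.04² + 0.12² + 0.28² + 0.26² + 0.28² = 0.0004 + 0.0016 + 0.0144 + 0.0784 + 0.0676 + 0.0784 = 0.2408
O = 0.1718 / √(0.2740 × 0.2408) = 0.1718 / 0.256864 = 0.66884

0.669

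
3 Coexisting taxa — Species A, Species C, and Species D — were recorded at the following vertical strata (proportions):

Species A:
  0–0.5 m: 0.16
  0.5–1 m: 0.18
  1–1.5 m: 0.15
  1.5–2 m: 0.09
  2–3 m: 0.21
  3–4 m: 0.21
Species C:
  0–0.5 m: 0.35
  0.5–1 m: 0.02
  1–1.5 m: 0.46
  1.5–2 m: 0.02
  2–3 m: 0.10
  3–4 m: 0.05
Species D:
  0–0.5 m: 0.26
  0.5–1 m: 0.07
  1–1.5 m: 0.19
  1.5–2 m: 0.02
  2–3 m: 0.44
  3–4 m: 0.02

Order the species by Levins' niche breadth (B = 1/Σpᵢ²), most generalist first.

Σp_Aᵢ² = 0.16² + 0.18² + 0.15² + 0.09² + 0.21² + 0.21² = 0.0256 + 0.0324 + 0.0225 + 0.0081 + 0.0441 + 0.0441 = 0.1768
B_A = 1 / 0.1768 = 5.6561
Σp_Cᵢ² = 0.35² + 0.02² + 0.46² + 0.02² + 0.10² + 0.05² = 0.1225 + 0.0004 + 0.2116 + 0.0004 + 0.0100 + 0.0025 = 0.3474
B_C = 1 / 0.3474 = 2.8785
Σp_Dᵢ² = 0.26² + 0.07² + 0.19² + 0.02² + 0.44² + 0.02² = 0.0676 + 0.0049 + 0.0361 + 0.0004 + 0.1936 + 0.0004 = 0.3030
B_D = 1 / 0.3030 = 3.3003
Ranking by B (broadest → narrowest): Species A (5.66) > Species D (3.30) > Species C (2.88)

Species A > Species D > Species C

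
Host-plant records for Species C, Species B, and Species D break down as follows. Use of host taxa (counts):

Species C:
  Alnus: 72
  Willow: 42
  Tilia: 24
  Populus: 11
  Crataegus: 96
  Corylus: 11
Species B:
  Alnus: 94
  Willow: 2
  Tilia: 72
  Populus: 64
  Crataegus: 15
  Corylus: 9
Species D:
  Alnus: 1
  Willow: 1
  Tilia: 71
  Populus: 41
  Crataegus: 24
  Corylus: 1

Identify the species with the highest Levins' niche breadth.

Species C

Proportions for Species C (n=256): 72/256=0.2813, 42/256=0.1641, 24/256=0.0938, 11/256=0.0430, 96/256=0.3750, 11/256=0.0430
Proportions for Species B (n=256): 94/256=0.3672, 2/256=0.0078, 72/256=0.2813, 64/256=0.2500, 15/256=0.0586, 9/256=0.0352
Proportions for Species D (n=139): 1/139=0.0072, 1/139=0.0072, 71/139=0.5108, 41/139=0.2950, 24/139=0.1727, 1/139=0.0072
Σp_Cᵢ² = 0.2813² + 0.1641² + 0.0938² + 0.0430² + 0.3750² + 0.0430² = 0.079130 + 0.026929 + 0.008798 + 0.001849 + 0.140625 + 0.001849 = 0.259180
B_C = 1 / 0.259180 = 3.8583
Σp_Bᵢ² = 0.3672² + 0.0078² + 0.2813² + 0.2500² + 0.0586² + 0.0352² = 0.134836 + 0.000061 + 0.079130 + 0.062500 + 0.003434 + 0.001239 = 0.281200
B_B = 1 / 0.281200 = 3.5562
Σp_Dᵢ² = 0.0072² + 0.0072² + 0.5108² + 0.2950² + 0.1727² + 0.0072² = 0.000052 + 0.000052 + 0.260917 + 0.087025 + 0.029825 + 0.000052 = 0.377923
B_D = 1 / 0.377923 = 2.6460
Highest B → broadest niche (most generalist): Species C (B = 3.86).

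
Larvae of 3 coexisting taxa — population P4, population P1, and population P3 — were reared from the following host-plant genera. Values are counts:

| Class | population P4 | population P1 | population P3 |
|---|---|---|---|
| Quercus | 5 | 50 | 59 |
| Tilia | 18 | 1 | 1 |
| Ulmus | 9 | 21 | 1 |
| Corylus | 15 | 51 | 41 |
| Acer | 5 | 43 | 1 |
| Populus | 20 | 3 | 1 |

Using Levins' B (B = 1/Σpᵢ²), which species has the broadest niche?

Proportions for population P4 (n=72): 5/72=0.0694, 18/72=0.2500, 9/72=0.1250, 15/72=0.2083, 5/72=0.0694, 20/72=0.2778
Proportions for population P1 (n=169): 50/169=0.2959, 1/169=0.0059, 21/169=0.1243, 51/169=0.3018, 43/169=0.2544, 3/169=0.0178
Proportions for population P3 (n=104): 59/104=0.5673, 1/104=0.0096, 1/104=0.0096, 41/104=0.3942, 1/104=0.0096, 1/104=0.0096
Σp_P4ᵢ² = 0.0694² + 0.2500² + 0.1250² + 0.2083² + 0.0694² + 0.2778² = 0.004816 + 0.062500 + 0.015625 + 0.043389 + 0.004816 + 0.077173 = 0.208319
B_P4 = 1 / 0.208319 = 4.8003
Σp_P1ᵢ² = 0.2959² + 0.0059² + 0.1243² + 0.3018² + 0.2544² + 0.0178² = 0.087557 + 0.000035 + 0.015450 + 0.091083 + 0.064719 + 0.000317 = 0.259161
B_P1 = 1 / 0.259161 = 3.8586
Σp_P3ᵢ² = 0.5673² + 0.0096² + 0.0096² + 0.3942² + 0.0096² + 0.0096² = 0.321829 + 0.000092 + 0.000092 + 0.155394 + 0.000092 + 0.000092 = 0.477591
B_P3 = 1 / 0.477591 = 2.0938
Highest B → broadest niche (most generalist): population P4 (B = 4.80).

population P4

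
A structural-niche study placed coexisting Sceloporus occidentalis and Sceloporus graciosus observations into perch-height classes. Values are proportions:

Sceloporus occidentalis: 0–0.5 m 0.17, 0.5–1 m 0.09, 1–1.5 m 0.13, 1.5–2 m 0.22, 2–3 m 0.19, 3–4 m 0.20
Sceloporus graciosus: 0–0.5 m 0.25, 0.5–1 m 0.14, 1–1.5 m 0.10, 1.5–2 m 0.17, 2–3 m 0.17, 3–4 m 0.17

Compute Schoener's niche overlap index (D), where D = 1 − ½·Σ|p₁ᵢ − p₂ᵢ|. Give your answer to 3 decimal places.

Σ|p₁ᵢ − p₂ᵢ| = 0.08 + 0.05 + 0.03 + 0.05 + 0.02 + 0.03 = 0.26
D = 1 − ½ × 0.26 = 1 − 0.130 = 0.87000

0.870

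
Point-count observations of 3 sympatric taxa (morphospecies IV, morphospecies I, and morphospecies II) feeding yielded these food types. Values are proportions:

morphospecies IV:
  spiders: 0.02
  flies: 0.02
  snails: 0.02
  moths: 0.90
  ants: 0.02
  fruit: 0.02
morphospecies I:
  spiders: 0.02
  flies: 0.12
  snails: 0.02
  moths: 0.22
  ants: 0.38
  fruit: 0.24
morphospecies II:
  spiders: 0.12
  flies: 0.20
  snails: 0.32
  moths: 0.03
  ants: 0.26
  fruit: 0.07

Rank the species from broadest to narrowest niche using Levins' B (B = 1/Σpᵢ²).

Σp_IVᵢ² = 0.02² + 0.02² + 0.02² + 0.90² + 0.02² + 0.02² = 0.0004 + 0.0004 + 0.0004 + 0.8100 + 0.0004 + 0.0004 = 0.8120
B_IV = 1 / 0.8120 = 1.2315
Σp_Iᵢ² = 0.02² + 0.12² + 0.02² + 0.22² + 0.38² + 0.24² = 0.0004 + 0.0144 + 0.0004 + 0.0484 + 0.1444 + 0.0576 = 0.2656
B_I = 1 / 0.2656 = 3.7651
Σp_IIᵢ² = 0.12² + 0.20² + 0.32² + 0.03² + 0.26² + 0.07² = 0.0144 + 0.0400 + 0.1024 + 0.0009 + 0.0676 + 0.0049 = 0.2302
B_II = 1 / 0.2302 = 4.3440
Ranking by B (broadest → narrowest): morphospecies II (4.34) > morphospecies I (3.77) > morphospecies IV (1.23)

morphospecies II > morphospecies I > morphospecies IV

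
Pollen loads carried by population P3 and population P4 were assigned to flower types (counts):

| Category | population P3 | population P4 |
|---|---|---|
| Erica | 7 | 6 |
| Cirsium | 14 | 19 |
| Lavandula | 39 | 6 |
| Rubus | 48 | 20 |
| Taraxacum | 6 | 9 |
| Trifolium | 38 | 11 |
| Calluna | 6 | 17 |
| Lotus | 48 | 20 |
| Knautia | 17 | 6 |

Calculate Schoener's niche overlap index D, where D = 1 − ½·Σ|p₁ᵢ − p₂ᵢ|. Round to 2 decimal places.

Proportions for population P3 (n=223): 7/223=0.0314, 14/223=0.0628, 39/223=0.1749, 48/223=0.2152, 6/223=0.0269, 38/223=0.1704, 6/223=0.0269, 48/223=0.2152, 17/223=0.0762
Proportions for population P4 (n=114): 6/114=0.0526, 19/114=0.1667, 6/114=0.0526, 20/114=0.1754, 9/114=0.0789, 11/114=0.0965, 17/114=0.1491, 20/114=0.1754, 6/114=0.0526
Σ|p₁ᵢ − p₂ᵢ| = 0.0212 + 0.1039 + 0.1223 + 0.0398 + 0.0520 + 0.0739 + 0.1222 + 0.0398 + 0.0236 = 0.5987
D = 1 − ½ × 0.5987 = 1 − 0.29935 = 0.70065

0.70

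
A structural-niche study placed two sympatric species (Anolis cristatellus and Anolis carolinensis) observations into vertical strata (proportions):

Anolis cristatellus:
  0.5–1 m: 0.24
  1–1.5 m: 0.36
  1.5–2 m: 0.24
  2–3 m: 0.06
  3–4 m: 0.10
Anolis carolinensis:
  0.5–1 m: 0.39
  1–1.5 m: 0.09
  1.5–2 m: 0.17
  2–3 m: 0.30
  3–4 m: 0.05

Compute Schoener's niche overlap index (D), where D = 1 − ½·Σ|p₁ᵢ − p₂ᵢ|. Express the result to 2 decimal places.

Σ|p₁ᵢ − p₂ᵢ| = 0.15 + 0.27 + 0.07 + 0.24 + 0.05 = 0.78
D = 1 − ½ × 0.78 = 1 − 0.390 = 0.6100

0.61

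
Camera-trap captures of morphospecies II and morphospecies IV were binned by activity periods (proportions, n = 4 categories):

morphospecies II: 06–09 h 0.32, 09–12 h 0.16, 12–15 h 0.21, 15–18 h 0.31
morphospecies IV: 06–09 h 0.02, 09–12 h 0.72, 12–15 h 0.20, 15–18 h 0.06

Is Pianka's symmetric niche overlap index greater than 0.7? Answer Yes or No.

Σ p₁ᵢp₂ᵢ = 0.0064 + 0.1152 + 0.0420 + 0.0186 = 0.1822
Σp_1ᵢ² = 0.32² + 0.16² + 0.21² + 0.31² = 0.1024 + 0.0256 + 0.0441 + 0.0961 = 0.2682
Σp_2ᵢ² = 0.02² + 0.72² + 0.20² + 0.06² = 0.0004 + 0.5184 + 0.0400 + 0.0036 = 0.5624
O = 0.1822 / √(0.2682 × 0.5624) = 0.1822 / 0.38838 = 0.4691
O = 0.4691 < 0.7 → No.

No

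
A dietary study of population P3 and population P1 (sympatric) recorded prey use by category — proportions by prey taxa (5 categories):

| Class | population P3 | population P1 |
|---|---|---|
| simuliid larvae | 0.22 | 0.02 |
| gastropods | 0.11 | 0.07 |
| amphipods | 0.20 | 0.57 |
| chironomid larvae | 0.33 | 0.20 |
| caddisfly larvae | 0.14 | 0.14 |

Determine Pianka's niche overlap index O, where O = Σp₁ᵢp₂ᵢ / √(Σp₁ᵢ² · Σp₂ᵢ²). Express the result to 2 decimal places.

0.71

Σ p₁ᵢp₂ᵢ = 0.0044 + 0.0077 + 0.1140 + 0.0660 + 0.0196 = 0.2117
Σp_1ᵢ² = 0.22² + 0.11² + 0.20² + 0.33² + 0.14² = 0.0484 + 0.0121 + 0.0400 + 0.1089 + 0.0196 = 0.2290
Σp_2ᵢ² = 0.02² + 0.07² + 0.57² + 0.20² + 0.14² = 0.0004 + 0.0049 + 0.3249 + 0.0400 + 0.0196 = 0.3898
O = 0.2117 / √(0.2290 × 0.3898) = 0.2117 / 0.29877 = 0.7086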